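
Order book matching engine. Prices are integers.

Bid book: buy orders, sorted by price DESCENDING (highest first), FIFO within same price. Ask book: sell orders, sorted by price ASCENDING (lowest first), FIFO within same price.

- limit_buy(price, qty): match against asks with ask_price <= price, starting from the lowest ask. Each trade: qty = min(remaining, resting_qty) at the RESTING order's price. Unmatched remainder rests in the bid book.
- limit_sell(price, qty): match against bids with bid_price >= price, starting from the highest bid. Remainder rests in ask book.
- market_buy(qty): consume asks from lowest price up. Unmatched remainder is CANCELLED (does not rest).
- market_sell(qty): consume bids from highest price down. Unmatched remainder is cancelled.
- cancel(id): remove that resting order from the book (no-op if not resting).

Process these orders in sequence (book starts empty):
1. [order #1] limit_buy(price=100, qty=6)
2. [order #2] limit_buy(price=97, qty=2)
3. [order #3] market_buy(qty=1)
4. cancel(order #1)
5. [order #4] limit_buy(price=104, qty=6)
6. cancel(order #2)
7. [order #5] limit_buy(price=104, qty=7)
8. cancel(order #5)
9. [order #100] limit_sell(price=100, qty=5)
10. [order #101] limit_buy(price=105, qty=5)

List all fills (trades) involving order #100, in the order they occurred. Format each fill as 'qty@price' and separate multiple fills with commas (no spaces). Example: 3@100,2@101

After op 1 [order #1] limit_buy(price=100, qty=6): fills=none; bids=[#1:6@100] asks=[-]
After op 2 [order #2] limit_buy(price=97, qty=2): fills=none; bids=[#1:6@100 #2:2@97] asks=[-]
After op 3 [order #3] market_buy(qty=1): fills=none; bids=[#1:6@100 #2:2@97] asks=[-]
After op 4 cancel(order #1): fills=none; bids=[#2:2@97] asks=[-]
After op 5 [order #4] limit_buy(price=104, qty=6): fills=none; bids=[#4:6@104 #2:2@97] asks=[-]
After op 6 cancel(order #2): fills=none; bids=[#4:6@104] asks=[-]
After op 7 [order #5] limit_buy(price=104, qty=7): fills=none; bids=[#4:6@104 #5:7@104] asks=[-]
After op 8 cancel(order #5): fills=none; bids=[#4:6@104] asks=[-]
After op 9 [order #100] limit_sell(price=100, qty=5): fills=#4x#100:5@104; bids=[#4:1@104] asks=[-]
After op 10 [order #101] limit_buy(price=105, qty=5): fills=none; bids=[#101:5@105 #4:1@104] asks=[-]

Answer: 5@104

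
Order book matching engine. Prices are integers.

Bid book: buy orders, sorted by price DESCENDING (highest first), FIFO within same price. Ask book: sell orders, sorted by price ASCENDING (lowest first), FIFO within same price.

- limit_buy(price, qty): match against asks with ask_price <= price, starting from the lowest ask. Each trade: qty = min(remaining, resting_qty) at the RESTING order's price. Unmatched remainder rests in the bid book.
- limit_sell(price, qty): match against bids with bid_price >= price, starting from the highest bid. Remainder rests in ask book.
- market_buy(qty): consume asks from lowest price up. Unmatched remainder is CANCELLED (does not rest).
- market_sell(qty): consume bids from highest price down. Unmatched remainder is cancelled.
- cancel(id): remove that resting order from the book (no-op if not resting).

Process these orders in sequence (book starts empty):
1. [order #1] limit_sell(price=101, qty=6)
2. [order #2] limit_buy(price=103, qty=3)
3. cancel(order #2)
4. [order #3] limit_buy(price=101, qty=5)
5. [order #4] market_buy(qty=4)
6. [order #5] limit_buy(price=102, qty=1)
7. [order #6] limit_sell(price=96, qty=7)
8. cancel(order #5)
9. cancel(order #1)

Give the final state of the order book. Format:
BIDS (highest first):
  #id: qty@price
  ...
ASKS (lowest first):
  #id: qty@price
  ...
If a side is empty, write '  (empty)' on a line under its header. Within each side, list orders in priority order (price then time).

Answer: BIDS (highest first):
  (empty)
ASKS (lowest first):
  #6: 4@96

Derivation:
After op 1 [order #1] limit_sell(price=101, qty=6): fills=none; bids=[-] asks=[#1:6@101]
After op 2 [order #2] limit_buy(price=103, qty=3): fills=#2x#1:3@101; bids=[-] asks=[#1:3@101]
After op 3 cancel(order #2): fills=none; bids=[-] asks=[#1:3@101]
After op 4 [order #3] limit_buy(price=101, qty=5): fills=#3x#1:3@101; bids=[#3:2@101] asks=[-]
After op 5 [order #4] market_buy(qty=4): fills=none; bids=[#3:2@101] asks=[-]
After op 6 [order #5] limit_buy(price=102, qty=1): fills=none; bids=[#5:1@102 #3:2@101] asks=[-]
After op 7 [order #6] limit_sell(price=96, qty=7): fills=#5x#6:1@102 #3x#6:2@101; bids=[-] asks=[#6:4@96]
After op 8 cancel(order #5): fills=none; bids=[-] asks=[#6:4@96]
After op 9 cancel(order #1): fills=none; bids=[-] asks=[#6:4@96]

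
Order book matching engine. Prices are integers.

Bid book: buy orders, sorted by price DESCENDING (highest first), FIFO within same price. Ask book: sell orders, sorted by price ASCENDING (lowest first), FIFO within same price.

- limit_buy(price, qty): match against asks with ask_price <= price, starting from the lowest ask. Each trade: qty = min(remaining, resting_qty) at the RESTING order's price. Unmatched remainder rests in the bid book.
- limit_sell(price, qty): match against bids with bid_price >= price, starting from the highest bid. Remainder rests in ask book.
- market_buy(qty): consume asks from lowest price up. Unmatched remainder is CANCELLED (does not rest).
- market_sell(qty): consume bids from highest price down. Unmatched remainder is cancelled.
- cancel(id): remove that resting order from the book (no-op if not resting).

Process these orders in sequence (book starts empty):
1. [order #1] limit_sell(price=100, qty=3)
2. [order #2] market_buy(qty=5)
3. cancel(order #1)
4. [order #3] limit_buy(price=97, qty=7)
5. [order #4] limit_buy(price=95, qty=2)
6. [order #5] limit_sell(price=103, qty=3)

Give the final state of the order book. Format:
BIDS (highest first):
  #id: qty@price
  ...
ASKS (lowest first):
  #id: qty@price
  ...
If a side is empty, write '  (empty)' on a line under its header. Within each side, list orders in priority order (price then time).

Answer: BIDS (highest first):
  #3: 7@97
  #4: 2@95
ASKS (lowest first):
  #5: 3@103

Derivation:
After op 1 [order #1] limit_sell(price=100, qty=3): fills=none; bids=[-] asks=[#1:3@100]
After op 2 [order #2] market_buy(qty=5): fills=#2x#1:3@100; bids=[-] asks=[-]
After op 3 cancel(order #1): fills=none; bids=[-] asks=[-]
After op 4 [order #3] limit_buy(price=97, qty=7): fills=none; bids=[#3:7@97] asks=[-]
After op 5 [order #4] limit_buy(price=95, qty=2): fills=none; bids=[#3:7@97 #4:2@95] asks=[-]
After op 6 [order #5] limit_sell(price=103, qty=3): fills=none; bids=[#3:7@97 #4:2@95] asks=[#5:3@103]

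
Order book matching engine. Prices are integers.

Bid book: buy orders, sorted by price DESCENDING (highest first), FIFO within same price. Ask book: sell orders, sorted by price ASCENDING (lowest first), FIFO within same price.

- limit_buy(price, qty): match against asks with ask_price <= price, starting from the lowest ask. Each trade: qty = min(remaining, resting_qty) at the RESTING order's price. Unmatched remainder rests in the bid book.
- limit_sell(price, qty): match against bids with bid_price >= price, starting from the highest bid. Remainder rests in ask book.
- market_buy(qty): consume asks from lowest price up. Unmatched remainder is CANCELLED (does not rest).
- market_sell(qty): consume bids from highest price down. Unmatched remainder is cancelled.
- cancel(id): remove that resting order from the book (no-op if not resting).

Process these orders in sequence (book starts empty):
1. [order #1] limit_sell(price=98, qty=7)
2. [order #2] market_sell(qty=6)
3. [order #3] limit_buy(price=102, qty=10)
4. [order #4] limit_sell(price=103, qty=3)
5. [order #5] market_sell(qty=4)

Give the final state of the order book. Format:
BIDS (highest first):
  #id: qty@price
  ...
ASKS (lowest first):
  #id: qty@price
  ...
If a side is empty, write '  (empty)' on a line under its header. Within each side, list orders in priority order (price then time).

After op 1 [order #1] limit_sell(price=98, qty=7): fills=none; bids=[-] asks=[#1:7@98]
After op 2 [order #2] market_sell(qty=6): fills=none; bids=[-] asks=[#1:7@98]
After op 3 [order #3] limit_buy(price=102, qty=10): fills=#3x#1:7@98; bids=[#3:3@102] asks=[-]
After op 4 [order #4] limit_sell(price=103, qty=3): fills=none; bids=[#3:3@102] asks=[#4:3@103]
After op 5 [order #5] market_sell(qty=4): fills=#3x#5:3@102; bids=[-] asks=[#4:3@103]

Answer: BIDS (highest first):
  (empty)
ASKS (lowest first):
  #4: 3@103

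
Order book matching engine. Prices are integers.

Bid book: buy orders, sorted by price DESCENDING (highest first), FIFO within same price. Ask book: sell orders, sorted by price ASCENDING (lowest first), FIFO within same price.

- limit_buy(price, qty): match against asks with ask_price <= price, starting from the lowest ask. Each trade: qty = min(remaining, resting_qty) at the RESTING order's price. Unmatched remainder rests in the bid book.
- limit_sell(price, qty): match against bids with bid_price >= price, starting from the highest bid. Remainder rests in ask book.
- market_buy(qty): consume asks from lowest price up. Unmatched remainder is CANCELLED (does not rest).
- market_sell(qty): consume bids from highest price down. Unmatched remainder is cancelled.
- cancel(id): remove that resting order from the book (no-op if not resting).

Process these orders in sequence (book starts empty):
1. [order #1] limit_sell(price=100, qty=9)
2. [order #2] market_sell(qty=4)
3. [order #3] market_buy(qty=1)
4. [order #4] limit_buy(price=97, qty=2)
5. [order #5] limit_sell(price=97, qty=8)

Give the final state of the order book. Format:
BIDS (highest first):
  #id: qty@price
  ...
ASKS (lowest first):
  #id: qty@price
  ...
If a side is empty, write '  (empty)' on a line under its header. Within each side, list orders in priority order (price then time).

Answer: BIDS (highest first):
  (empty)
ASKS (lowest first):
  #5: 6@97
  #1: 8@100

Derivation:
After op 1 [order #1] limit_sell(price=100, qty=9): fills=none; bids=[-] asks=[#1:9@100]
After op 2 [order #2] market_sell(qty=4): fills=none; bids=[-] asks=[#1:9@100]
After op 3 [order #3] market_buy(qty=1): fills=#3x#1:1@100; bids=[-] asks=[#1:8@100]
After op 4 [order #4] limit_buy(price=97, qty=2): fills=none; bids=[#4:2@97] asks=[#1:8@100]
After op 5 [order #5] limit_sell(price=97, qty=8): fills=#4x#5:2@97; bids=[-] asks=[#5:6@97 #1:8@100]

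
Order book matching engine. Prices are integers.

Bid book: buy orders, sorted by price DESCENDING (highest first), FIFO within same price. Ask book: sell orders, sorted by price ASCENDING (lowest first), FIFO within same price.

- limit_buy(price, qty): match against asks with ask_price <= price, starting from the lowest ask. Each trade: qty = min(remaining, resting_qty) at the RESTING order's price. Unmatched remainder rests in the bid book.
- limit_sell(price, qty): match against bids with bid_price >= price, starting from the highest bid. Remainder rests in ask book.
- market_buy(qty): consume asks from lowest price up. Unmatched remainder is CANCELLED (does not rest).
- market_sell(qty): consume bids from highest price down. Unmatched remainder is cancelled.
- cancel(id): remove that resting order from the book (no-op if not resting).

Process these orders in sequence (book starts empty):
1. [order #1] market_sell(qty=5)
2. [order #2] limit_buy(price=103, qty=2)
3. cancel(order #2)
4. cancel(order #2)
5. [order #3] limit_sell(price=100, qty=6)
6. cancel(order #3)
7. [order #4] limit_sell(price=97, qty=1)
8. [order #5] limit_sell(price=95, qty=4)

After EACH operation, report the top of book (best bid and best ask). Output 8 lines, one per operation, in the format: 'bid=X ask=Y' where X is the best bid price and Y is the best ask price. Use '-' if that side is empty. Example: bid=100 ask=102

Answer: bid=- ask=-
bid=103 ask=-
bid=- ask=-
bid=- ask=-
bid=- ask=100
bid=- ask=-
bid=- ask=97
bid=- ask=95

Derivation:
After op 1 [order #1] market_sell(qty=5): fills=none; bids=[-] asks=[-]
After op 2 [order #2] limit_buy(price=103, qty=2): fills=none; bids=[#2:2@103] asks=[-]
After op 3 cancel(order #2): fills=none; bids=[-] asks=[-]
After op 4 cancel(order #2): fills=none; bids=[-] asks=[-]
After op 5 [order #3] limit_sell(price=100, qty=6): fills=none; bids=[-] asks=[#3:6@100]
After op 6 cancel(order #3): fills=none; bids=[-] asks=[-]
After op 7 [order #4] limit_sell(price=97, qty=1): fills=none; bids=[-] asks=[#4:1@97]
After op 8 [order #5] limit_sell(price=95, qty=4): fills=none; bids=[-] asks=[#5:4@95 #4:1@97]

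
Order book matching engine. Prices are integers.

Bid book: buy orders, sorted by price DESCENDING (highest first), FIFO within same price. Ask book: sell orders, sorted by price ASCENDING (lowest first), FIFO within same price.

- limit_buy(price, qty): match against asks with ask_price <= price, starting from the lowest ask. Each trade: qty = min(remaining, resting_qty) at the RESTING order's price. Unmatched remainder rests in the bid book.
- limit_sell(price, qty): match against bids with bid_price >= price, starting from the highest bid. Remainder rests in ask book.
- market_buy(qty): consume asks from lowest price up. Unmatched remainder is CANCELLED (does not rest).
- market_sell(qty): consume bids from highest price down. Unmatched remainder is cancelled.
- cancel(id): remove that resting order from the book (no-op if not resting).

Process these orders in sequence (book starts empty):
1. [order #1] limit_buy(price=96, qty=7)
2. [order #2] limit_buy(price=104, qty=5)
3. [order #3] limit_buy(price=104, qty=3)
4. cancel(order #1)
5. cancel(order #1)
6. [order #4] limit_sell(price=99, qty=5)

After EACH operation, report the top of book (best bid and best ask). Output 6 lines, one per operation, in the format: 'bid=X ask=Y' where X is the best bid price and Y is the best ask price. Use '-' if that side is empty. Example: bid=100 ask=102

After op 1 [order #1] limit_buy(price=96, qty=7): fills=none; bids=[#1:7@96] asks=[-]
After op 2 [order #2] limit_buy(price=104, qty=5): fills=none; bids=[#2:5@104 #1:7@96] asks=[-]
After op 3 [order #3] limit_buy(price=104, qty=3): fills=none; bids=[#2:5@104 #3:3@104 #1:7@96] asks=[-]
After op 4 cancel(order #1): fills=none; bids=[#2:5@104 #3:3@104] asks=[-]
After op 5 cancel(order #1): fills=none; bids=[#2:5@104 #3:3@104] asks=[-]
After op 6 [order #4] limit_sell(price=99, qty=5): fills=#2x#4:5@104; bids=[#3:3@104] asks=[-]

Answer: bid=96 ask=-
bid=104 ask=-
bid=104 ask=-
bid=104 ask=-
bid=104 ask=-
bid=104 ask=-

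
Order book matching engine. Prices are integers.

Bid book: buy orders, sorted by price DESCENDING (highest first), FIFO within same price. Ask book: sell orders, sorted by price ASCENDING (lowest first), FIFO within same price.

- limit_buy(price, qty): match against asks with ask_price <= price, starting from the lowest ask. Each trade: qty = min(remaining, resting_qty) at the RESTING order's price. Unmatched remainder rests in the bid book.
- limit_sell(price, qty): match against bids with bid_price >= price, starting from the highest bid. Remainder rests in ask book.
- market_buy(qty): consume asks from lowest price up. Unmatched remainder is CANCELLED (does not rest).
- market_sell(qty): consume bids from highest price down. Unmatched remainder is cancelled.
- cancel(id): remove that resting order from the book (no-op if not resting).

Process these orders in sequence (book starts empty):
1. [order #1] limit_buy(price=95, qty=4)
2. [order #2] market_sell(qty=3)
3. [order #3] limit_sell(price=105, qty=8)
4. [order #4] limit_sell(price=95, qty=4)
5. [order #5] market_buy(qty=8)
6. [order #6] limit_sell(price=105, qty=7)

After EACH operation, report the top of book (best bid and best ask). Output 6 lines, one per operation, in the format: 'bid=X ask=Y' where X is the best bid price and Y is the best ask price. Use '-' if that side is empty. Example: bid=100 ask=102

Answer: bid=95 ask=-
bid=95 ask=-
bid=95 ask=105
bid=- ask=95
bid=- ask=105
bid=- ask=105

Derivation:
After op 1 [order #1] limit_buy(price=95, qty=4): fills=none; bids=[#1:4@95] asks=[-]
After op 2 [order #2] market_sell(qty=3): fills=#1x#2:3@95; bids=[#1:1@95] asks=[-]
After op 3 [order #3] limit_sell(price=105, qty=8): fills=none; bids=[#1:1@95] asks=[#3:8@105]
After op 4 [order #4] limit_sell(price=95, qty=4): fills=#1x#4:1@95; bids=[-] asks=[#4:3@95 #3:8@105]
After op 5 [order #5] market_buy(qty=8): fills=#5x#4:3@95 #5x#3:5@105; bids=[-] asks=[#3:3@105]
After op 6 [order #6] limit_sell(price=105, qty=7): fills=none; bids=[-] asks=[#3:3@105 #6:7@105]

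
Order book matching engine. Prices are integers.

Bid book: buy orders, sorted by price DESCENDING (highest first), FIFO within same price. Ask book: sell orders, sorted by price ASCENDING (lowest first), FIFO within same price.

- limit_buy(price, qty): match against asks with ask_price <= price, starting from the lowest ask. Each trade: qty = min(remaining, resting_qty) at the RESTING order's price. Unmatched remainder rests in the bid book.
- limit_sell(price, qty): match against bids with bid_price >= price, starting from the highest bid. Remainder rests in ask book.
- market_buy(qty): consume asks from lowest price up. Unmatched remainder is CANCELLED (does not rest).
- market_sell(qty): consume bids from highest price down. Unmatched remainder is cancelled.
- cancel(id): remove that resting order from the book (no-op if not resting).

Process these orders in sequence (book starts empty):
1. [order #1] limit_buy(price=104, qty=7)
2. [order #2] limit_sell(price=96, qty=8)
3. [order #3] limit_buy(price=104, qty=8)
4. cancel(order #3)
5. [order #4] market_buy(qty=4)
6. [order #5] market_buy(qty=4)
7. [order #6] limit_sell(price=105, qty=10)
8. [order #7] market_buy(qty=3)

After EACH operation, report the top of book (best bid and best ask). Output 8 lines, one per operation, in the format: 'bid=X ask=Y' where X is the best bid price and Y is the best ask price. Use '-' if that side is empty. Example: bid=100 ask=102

Answer: bid=104 ask=-
bid=- ask=96
bid=104 ask=-
bid=- ask=-
bid=- ask=-
bid=- ask=-
bid=- ask=105
bid=- ask=105

Derivation:
After op 1 [order #1] limit_buy(price=104, qty=7): fills=none; bids=[#1:7@104] asks=[-]
After op 2 [order #2] limit_sell(price=96, qty=8): fills=#1x#2:7@104; bids=[-] asks=[#2:1@96]
After op 3 [order #3] limit_buy(price=104, qty=8): fills=#3x#2:1@96; bids=[#3:7@104] asks=[-]
After op 4 cancel(order #3): fills=none; bids=[-] asks=[-]
After op 5 [order #4] market_buy(qty=4): fills=none; bids=[-] asks=[-]
After op 6 [order #5] market_buy(qty=4): fills=none; bids=[-] asks=[-]
After op 7 [order #6] limit_sell(price=105, qty=10): fills=none; bids=[-] asks=[#6:10@105]
After op 8 [order #7] market_buy(qty=3): fills=#7x#6:3@105; bids=[-] asks=[#6:7@105]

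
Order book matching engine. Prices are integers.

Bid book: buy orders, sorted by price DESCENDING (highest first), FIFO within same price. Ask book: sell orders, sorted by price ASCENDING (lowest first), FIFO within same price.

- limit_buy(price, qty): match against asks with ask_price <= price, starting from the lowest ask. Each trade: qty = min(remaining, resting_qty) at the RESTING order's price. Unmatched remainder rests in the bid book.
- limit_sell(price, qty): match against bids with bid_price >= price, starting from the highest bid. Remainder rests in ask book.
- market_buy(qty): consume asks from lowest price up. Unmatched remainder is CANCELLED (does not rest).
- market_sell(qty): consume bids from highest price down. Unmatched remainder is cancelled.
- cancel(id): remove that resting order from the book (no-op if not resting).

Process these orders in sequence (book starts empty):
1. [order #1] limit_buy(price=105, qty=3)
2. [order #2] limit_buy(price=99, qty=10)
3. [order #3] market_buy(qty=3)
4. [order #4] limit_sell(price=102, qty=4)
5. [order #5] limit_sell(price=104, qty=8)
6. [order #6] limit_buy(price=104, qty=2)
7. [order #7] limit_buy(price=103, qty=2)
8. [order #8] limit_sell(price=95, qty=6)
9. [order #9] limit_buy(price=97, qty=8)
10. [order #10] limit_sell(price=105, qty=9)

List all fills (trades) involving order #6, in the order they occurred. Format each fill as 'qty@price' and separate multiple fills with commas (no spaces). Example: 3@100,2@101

Answer: 1@102,1@104

Derivation:
After op 1 [order #1] limit_buy(price=105, qty=3): fills=none; bids=[#1:3@105] asks=[-]
After op 2 [order #2] limit_buy(price=99, qty=10): fills=none; bids=[#1:3@105 #2:10@99] asks=[-]
After op 3 [order #3] market_buy(qty=3): fills=none; bids=[#1:3@105 #2:10@99] asks=[-]
After op 4 [order #4] limit_sell(price=102, qty=4): fills=#1x#4:3@105; bids=[#2:10@99] asks=[#4:1@102]
After op 5 [order #5] limit_sell(price=104, qty=8): fills=none; bids=[#2:10@99] asks=[#4:1@102 #5:8@104]
After op 6 [order #6] limit_buy(price=104, qty=2): fills=#6x#4:1@102 #6x#5:1@104; bids=[#2:10@99] asks=[#5:7@104]
After op 7 [order #7] limit_buy(price=103, qty=2): fills=none; bids=[#7:2@103 #2:10@99] asks=[#5:7@104]
After op 8 [order #8] limit_sell(price=95, qty=6): fills=#7x#8:2@103 #2x#8:4@99; bids=[#2:6@99] asks=[#5:7@104]
After op 9 [order #9] limit_buy(price=97, qty=8): fills=none; bids=[#2:6@99 #9:8@97] asks=[#5:7@104]
After op 10 [order #10] limit_sell(price=105, qty=9): fills=none; bids=[#2:6@99 #9:8@97] asks=[#5:7@104 #10:9@105]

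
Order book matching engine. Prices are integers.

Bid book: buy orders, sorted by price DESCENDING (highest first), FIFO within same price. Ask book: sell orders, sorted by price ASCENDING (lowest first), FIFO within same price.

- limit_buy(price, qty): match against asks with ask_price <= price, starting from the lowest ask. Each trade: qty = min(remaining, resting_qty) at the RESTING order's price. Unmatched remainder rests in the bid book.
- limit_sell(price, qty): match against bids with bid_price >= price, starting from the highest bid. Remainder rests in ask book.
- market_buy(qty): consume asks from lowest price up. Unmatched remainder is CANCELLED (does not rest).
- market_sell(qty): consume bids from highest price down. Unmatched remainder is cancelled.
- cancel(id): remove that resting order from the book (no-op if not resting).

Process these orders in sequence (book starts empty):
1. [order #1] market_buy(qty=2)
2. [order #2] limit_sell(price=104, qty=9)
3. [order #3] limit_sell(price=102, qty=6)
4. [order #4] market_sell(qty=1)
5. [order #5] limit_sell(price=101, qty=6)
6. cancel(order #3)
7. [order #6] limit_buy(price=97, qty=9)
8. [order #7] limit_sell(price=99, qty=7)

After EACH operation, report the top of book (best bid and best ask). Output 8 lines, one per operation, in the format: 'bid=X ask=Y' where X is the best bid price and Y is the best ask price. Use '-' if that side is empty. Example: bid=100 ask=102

After op 1 [order #1] market_buy(qty=2): fills=none; bids=[-] asks=[-]
After op 2 [order #2] limit_sell(price=104, qty=9): fills=none; bids=[-] asks=[#2:9@104]
After op 3 [order #3] limit_sell(price=102, qty=6): fills=none; bids=[-] asks=[#3:6@102 #2:9@104]
After op 4 [order #4] market_sell(qty=1): fills=none; bids=[-] asks=[#3:6@102 #2:9@104]
After op 5 [order #5] limit_sell(price=101, qty=6): fills=none; bids=[-] asks=[#5:6@101 #3:6@102 #2:9@104]
After op 6 cancel(order #3): fills=none; bids=[-] asks=[#5:6@101 #2:9@104]
After op 7 [order #6] limit_buy(price=97, qty=9): fills=none; bids=[#6:9@97] asks=[#5:6@101 #2:9@104]
After op 8 [order #7] limit_sell(price=99, qty=7): fills=none; bids=[#6:9@97] asks=[#7:7@99 #5:6@101 #2:9@104]

Answer: bid=- ask=-
bid=- ask=104
bid=- ask=102
bid=- ask=102
bid=- ask=101
bid=- ask=101
bid=97 ask=101
bid=97 ask=99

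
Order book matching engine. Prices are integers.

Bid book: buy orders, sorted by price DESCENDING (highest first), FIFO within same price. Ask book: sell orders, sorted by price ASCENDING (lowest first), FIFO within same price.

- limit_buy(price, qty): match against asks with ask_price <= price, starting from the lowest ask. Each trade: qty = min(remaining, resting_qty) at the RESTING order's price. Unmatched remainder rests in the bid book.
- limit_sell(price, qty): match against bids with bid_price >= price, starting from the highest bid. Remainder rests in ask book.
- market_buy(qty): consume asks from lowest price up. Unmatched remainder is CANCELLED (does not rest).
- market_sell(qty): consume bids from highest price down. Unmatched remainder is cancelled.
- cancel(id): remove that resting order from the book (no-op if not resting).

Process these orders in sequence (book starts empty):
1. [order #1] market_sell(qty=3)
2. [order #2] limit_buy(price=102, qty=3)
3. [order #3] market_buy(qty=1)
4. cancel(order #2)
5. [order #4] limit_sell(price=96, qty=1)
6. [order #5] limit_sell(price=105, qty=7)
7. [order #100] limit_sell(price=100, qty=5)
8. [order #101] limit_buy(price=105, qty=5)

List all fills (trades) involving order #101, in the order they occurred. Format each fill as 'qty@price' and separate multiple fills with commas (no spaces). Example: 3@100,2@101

After op 1 [order #1] market_sell(qty=3): fills=none; bids=[-] asks=[-]
After op 2 [order #2] limit_buy(price=102, qty=3): fills=none; bids=[#2:3@102] asks=[-]
After op 3 [order #3] market_buy(qty=1): fills=none; bids=[#2:3@102] asks=[-]
After op 4 cancel(order #2): fills=none; bids=[-] asks=[-]
After op 5 [order #4] limit_sell(price=96, qty=1): fills=none; bids=[-] asks=[#4:1@96]
After op 6 [order #5] limit_sell(price=105, qty=7): fills=none; bids=[-] asks=[#4:1@96 #5:7@105]
After op 7 [order #100] limit_sell(price=100, qty=5): fills=none; bids=[-] asks=[#4:1@96 #100:5@100 #5:7@105]
After op 8 [order #101] limit_buy(price=105, qty=5): fills=#101x#4:1@96 #101x#100:4@100; bids=[-] asks=[#100:1@100 #5:7@105]

Answer: 1@96,4@100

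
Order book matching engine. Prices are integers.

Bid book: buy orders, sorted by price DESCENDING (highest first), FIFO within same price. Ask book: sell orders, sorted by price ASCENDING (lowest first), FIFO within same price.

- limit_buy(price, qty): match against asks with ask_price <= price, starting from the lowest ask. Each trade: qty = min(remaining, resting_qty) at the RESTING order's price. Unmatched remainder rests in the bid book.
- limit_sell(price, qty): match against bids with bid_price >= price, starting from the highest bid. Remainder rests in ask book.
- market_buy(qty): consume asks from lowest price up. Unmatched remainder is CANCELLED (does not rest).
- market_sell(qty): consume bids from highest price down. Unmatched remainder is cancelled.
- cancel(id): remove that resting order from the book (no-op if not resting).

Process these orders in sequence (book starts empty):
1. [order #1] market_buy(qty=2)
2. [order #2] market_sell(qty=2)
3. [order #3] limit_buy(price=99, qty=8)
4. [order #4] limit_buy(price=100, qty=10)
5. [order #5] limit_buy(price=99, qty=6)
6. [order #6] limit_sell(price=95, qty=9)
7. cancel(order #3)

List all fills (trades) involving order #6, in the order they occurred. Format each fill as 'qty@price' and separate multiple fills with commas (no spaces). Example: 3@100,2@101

Answer: 9@100

Derivation:
After op 1 [order #1] market_buy(qty=2): fills=none; bids=[-] asks=[-]
After op 2 [order #2] market_sell(qty=2): fills=none; bids=[-] asks=[-]
After op 3 [order #3] limit_buy(price=99, qty=8): fills=none; bids=[#3:8@99] asks=[-]
After op 4 [order #4] limit_buy(price=100, qty=10): fills=none; bids=[#4:10@100 #3:8@99] asks=[-]
After op 5 [order #5] limit_buy(price=99, qty=6): fills=none; bids=[#4:10@100 #3:8@99 #5:6@99] asks=[-]
After op 6 [order #6] limit_sell(price=95, qty=9): fills=#4x#6:9@100; bids=[#4:1@100 #3:8@99 #5:6@99] asks=[-]
After op 7 cancel(order #3): fills=none; bids=[#4:1@100 #5:6@99] asks=[-]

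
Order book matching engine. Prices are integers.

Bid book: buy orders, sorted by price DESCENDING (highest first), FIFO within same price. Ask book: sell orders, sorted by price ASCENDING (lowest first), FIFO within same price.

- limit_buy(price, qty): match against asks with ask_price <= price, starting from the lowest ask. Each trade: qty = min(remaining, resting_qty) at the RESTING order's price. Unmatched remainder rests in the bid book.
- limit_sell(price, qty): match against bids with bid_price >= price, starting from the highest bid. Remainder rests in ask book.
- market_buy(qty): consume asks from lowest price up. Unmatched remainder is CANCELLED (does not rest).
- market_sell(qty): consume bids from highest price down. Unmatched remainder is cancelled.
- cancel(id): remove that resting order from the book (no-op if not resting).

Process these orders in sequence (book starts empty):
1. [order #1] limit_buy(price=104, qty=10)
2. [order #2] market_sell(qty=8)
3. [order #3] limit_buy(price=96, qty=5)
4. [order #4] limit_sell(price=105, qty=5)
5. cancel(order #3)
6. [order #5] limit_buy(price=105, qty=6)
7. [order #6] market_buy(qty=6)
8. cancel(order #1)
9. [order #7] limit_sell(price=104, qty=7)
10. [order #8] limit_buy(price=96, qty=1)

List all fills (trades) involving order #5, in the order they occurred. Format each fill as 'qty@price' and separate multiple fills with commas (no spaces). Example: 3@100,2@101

After op 1 [order #1] limit_buy(price=104, qty=10): fills=none; bids=[#1:10@104] asks=[-]
After op 2 [order #2] market_sell(qty=8): fills=#1x#2:8@104; bids=[#1:2@104] asks=[-]
After op 3 [order #3] limit_buy(price=96, qty=5): fills=none; bids=[#1:2@104 #3:5@96] asks=[-]
After op 4 [order #4] limit_sell(price=105, qty=5): fills=none; bids=[#1:2@104 #3:5@96] asks=[#4:5@105]
After op 5 cancel(order #3): fills=none; bids=[#1:2@104] asks=[#4:5@105]
After op 6 [order #5] limit_buy(price=105, qty=6): fills=#5x#4:5@105; bids=[#5:1@105 #1:2@104] asks=[-]
After op 7 [order #6] market_buy(qty=6): fills=none; bids=[#5:1@105 #1:2@104] asks=[-]
After op 8 cancel(order #1): fills=none; bids=[#5:1@105] asks=[-]
After op 9 [order #7] limit_sell(price=104, qty=7): fills=#5x#7:1@105; bids=[-] asks=[#7:6@104]
After op 10 [order #8] limit_buy(price=96, qty=1): fills=none; bids=[#8:1@96] asks=[#7:6@104]

Answer: 5@105,1@105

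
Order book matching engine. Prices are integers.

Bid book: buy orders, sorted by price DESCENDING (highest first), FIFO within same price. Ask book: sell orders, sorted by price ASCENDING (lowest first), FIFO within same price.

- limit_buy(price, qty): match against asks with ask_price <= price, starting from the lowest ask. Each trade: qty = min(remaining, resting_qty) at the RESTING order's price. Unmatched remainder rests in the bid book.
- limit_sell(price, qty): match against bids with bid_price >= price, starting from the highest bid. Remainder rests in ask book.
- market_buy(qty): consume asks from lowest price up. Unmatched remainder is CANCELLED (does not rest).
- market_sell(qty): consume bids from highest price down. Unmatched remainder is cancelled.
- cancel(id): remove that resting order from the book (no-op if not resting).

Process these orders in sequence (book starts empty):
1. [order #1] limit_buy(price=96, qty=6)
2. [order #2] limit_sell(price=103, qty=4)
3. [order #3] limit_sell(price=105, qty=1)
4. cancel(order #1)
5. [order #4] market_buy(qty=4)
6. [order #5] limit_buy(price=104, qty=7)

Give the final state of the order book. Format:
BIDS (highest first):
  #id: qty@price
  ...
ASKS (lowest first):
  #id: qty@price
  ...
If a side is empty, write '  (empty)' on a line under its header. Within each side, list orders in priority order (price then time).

Answer: BIDS (highest first):
  #5: 7@104
ASKS (lowest first):
  #3: 1@105

Derivation:
After op 1 [order #1] limit_buy(price=96, qty=6): fills=none; bids=[#1:6@96] asks=[-]
After op 2 [order #2] limit_sell(price=103, qty=4): fills=none; bids=[#1:6@96] asks=[#2:4@103]
After op 3 [order #3] limit_sell(price=105, qty=1): fills=none; bids=[#1:6@96] asks=[#2:4@103 #3:1@105]
After op 4 cancel(order #1): fills=none; bids=[-] asks=[#2:4@103 #3:1@105]
After op 5 [order #4] market_buy(qty=4): fills=#4x#2:4@103; bids=[-] asks=[#3:1@105]
After op 6 [order #5] limit_buy(price=104, qty=7): fills=none; bids=[#5:7@104] asks=[#3:1@105]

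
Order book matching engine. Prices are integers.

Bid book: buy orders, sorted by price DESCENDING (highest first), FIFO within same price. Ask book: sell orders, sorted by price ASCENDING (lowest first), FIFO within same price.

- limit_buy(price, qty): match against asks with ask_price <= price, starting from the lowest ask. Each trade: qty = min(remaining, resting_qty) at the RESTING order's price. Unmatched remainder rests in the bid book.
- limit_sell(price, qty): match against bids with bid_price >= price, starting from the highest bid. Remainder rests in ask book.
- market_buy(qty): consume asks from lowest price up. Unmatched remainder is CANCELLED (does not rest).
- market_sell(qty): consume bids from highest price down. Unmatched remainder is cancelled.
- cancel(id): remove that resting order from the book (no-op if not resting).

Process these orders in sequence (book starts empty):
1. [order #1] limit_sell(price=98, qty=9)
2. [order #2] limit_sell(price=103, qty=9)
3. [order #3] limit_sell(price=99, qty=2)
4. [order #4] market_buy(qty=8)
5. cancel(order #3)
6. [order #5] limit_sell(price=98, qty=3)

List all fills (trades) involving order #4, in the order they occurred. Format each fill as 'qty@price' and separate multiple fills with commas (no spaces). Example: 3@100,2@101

Answer: 8@98

Derivation:
After op 1 [order #1] limit_sell(price=98, qty=9): fills=none; bids=[-] asks=[#1:9@98]
After op 2 [order #2] limit_sell(price=103, qty=9): fills=none; bids=[-] asks=[#1:9@98 #2:9@103]
After op 3 [order #3] limit_sell(price=99, qty=2): fills=none; bids=[-] asks=[#1:9@98 #3:2@99 #2:9@103]
After op 4 [order #4] market_buy(qty=8): fills=#4x#1:8@98; bids=[-] asks=[#1:1@98 #3:2@99 #2:9@103]
After op 5 cancel(order #3): fills=none; bids=[-] asks=[#1:1@98 #2:9@103]
After op 6 [order #5] limit_sell(price=98, qty=3): fills=none; bids=[-] asks=[#1:1@98 #5:3@98 #2:9@103]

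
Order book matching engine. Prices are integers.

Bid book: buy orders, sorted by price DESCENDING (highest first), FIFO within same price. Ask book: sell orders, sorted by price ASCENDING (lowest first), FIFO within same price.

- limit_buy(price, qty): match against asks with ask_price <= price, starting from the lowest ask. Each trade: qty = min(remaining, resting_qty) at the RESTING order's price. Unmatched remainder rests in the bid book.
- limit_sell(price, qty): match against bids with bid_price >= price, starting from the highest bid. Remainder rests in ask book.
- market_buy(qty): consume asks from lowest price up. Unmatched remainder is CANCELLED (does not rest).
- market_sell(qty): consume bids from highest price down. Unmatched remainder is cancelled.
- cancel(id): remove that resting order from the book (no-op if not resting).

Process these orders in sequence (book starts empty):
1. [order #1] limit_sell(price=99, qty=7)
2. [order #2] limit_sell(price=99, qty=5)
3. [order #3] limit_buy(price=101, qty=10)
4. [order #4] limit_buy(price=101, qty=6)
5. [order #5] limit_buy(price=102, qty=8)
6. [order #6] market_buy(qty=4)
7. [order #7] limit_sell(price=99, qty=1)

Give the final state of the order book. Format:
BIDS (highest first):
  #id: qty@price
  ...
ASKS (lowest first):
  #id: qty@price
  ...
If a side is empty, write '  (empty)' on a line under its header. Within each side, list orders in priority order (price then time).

Answer: BIDS (highest first):
  #5: 7@102
  #4: 4@101
ASKS (lowest first):
  (empty)

Derivation:
After op 1 [order #1] limit_sell(price=99, qty=7): fills=none; bids=[-] asks=[#1:7@99]
After op 2 [order #2] limit_sell(price=99, qty=5): fills=none; bids=[-] asks=[#1:7@99 #2:5@99]
After op 3 [order #3] limit_buy(price=101, qty=10): fills=#3x#1:7@99 #3x#2:3@99; bids=[-] asks=[#2:2@99]
After op 4 [order #4] limit_buy(price=101, qty=6): fills=#4x#2:2@99; bids=[#4:4@101] asks=[-]
After op 5 [order #5] limit_buy(price=102, qty=8): fills=none; bids=[#5:8@102 #4:4@101] asks=[-]
After op 6 [order #6] market_buy(qty=4): fills=none; bids=[#5:8@102 #4:4@101] asks=[-]
After op 7 [order #7] limit_sell(price=99, qty=1): fills=#5x#7:1@102; bids=[#5:7@102 #4:4@101] asks=[-]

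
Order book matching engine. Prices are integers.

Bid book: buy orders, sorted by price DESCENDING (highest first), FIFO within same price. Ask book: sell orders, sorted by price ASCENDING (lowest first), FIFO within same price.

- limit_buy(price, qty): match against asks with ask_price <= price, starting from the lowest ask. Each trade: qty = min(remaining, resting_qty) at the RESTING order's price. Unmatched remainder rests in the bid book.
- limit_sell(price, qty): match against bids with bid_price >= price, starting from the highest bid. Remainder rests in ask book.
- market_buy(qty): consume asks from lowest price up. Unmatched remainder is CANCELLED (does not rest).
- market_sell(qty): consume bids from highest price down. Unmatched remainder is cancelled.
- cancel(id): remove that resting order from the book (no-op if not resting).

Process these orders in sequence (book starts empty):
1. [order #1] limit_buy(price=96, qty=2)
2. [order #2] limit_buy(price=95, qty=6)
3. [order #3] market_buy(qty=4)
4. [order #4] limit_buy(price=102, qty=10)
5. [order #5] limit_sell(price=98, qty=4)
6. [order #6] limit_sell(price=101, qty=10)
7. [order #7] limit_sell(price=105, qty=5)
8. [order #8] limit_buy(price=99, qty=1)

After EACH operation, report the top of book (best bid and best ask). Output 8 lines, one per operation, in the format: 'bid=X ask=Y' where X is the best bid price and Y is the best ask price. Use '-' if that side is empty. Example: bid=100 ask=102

Answer: bid=96 ask=-
bid=96 ask=-
bid=96 ask=-
bid=102 ask=-
bid=102 ask=-
bid=96 ask=101
bid=96 ask=101
bid=99 ask=101

Derivation:
After op 1 [order #1] limit_buy(price=96, qty=2): fills=none; bids=[#1:2@96] asks=[-]
After op 2 [order #2] limit_buy(price=95, qty=6): fills=none; bids=[#1:2@96 #2:6@95] asks=[-]
After op 3 [order #3] market_buy(qty=4): fills=none; bids=[#1:2@96 #2:6@95] asks=[-]
After op 4 [order #4] limit_buy(price=102, qty=10): fills=none; bids=[#4:10@102 #1:2@96 #2:6@95] asks=[-]
After op 5 [order #5] limit_sell(price=98, qty=4): fills=#4x#5:4@102; bids=[#4:6@102 #1:2@96 #2:6@95] asks=[-]
After op 6 [order #6] limit_sell(price=101, qty=10): fills=#4x#6:6@102; bids=[#1:2@96 #2:6@95] asks=[#6:4@101]
After op 7 [order #7] limit_sell(price=105, qty=5): fills=none; bids=[#1:2@96 #2:6@95] asks=[#6:4@101 #7:5@105]
After op 8 [order #8] limit_buy(price=99, qty=1): fills=none; bids=[#8:1@99 #1:2@96 #2:6@95] asks=[#6:4@101 #7:5@105]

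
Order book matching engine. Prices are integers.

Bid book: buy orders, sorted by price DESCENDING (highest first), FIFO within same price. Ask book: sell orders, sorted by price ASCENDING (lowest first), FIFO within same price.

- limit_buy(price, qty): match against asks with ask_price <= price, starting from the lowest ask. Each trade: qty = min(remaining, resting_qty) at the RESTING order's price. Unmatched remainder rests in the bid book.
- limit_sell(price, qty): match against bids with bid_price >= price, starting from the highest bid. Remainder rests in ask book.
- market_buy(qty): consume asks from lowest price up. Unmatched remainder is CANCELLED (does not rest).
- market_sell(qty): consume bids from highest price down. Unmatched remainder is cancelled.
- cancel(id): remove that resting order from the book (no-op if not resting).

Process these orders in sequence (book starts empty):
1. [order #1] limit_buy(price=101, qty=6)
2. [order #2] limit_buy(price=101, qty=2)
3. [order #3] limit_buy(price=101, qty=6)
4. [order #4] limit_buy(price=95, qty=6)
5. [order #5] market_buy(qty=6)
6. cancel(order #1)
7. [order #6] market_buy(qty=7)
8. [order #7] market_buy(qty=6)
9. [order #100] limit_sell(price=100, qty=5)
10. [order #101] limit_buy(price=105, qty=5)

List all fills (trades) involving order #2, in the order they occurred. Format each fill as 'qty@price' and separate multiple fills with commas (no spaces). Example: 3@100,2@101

After op 1 [order #1] limit_buy(price=101, qty=6): fills=none; bids=[#1:6@101] asks=[-]
After op 2 [order #2] limit_buy(price=101, qty=2): fills=none; bids=[#1:6@101 #2:2@101] asks=[-]
After op 3 [order #3] limit_buy(price=101, qty=6): fills=none; bids=[#1:6@101 #2:2@101 #3:6@101] asks=[-]
After op 4 [order #4] limit_buy(price=95, qty=6): fills=none; bids=[#1:6@101 #2:2@101 #3:6@101 #4:6@95] asks=[-]
After op 5 [order #5] market_buy(qty=6): fills=none; bids=[#1:6@101 #2:2@101 #3:6@101 #4:6@95] asks=[-]
After op 6 cancel(order #1): fills=none; bids=[#2:2@101 #3:6@101 #4:6@95] asks=[-]
After op 7 [order #6] market_buy(qty=7): fills=none; bids=[#2:2@101 #3:6@101 #4:6@95] asks=[-]
After op 8 [order #7] market_buy(qty=6): fills=none; bids=[#2:2@101 #3:6@101 #4:6@95] asks=[-]
After op 9 [order #100] limit_sell(price=100, qty=5): fills=#2x#100:2@101 #3x#100:3@101; bids=[#3:3@101 #4:6@95] asks=[-]
After op 10 [order #101] limit_buy(price=105, qty=5): fills=none; bids=[#101:5@105 #3:3@101 #4:6@95] asks=[-]

Answer: 2@101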